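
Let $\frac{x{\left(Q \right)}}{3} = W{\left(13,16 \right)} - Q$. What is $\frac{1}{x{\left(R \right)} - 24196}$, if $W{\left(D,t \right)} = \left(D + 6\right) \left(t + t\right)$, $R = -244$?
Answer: $- \frac{1}{21640} \approx -4.6211 \cdot 10^{-5}$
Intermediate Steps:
$W{\left(D,t \right)} = 2 t \left(6 + D\right)$ ($W{\left(D,t \right)} = \left(6 + D\right) 2 t = 2 t \left(6 + D\right)$)
$x{\left(Q \right)} = 1824 - 3 Q$ ($x{\left(Q \right)} = 3 \left(2 \cdot 16 \left(6 + 13\right) - Q\right) = 3 \left(2 \cdot 16 \cdot 19 - Q\right) = 3 \left(608 - Q\right) = 1824 - 3 Q$)
$\frac{1}{x{\left(R \right)} - 24196} = \frac{1}{\left(1824 - -732\right) - 24196} = \frac{1}{\left(1824 + 732\right) - 24196} = \frac{1}{2556 - 24196} = \frac{1}{-21640} = - \frac{1}{21640}$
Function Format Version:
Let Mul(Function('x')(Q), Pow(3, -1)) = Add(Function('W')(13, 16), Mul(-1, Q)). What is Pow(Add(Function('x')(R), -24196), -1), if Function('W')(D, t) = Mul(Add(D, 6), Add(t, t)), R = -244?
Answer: Rational(-1, 21640) ≈ -4.6211e-5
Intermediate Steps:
Function('W')(D, t) = Mul(2, t, Add(6, D)) (Function('W')(D, t) = Mul(Add(6, D), Mul(2, t)) = Mul(2, t, Add(6, D)))
Function('x')(Q) = Add(1824, Mul(-3, Q)) (Function('x')(Q) = Mul(3, Add(Mul(2, 16, Add(6, 13)), Mul(-1, Q))) = Mul(3, Add(Mul(2, 16, 19), Mul(-1, Q))) = Mul(3, Add(608, Mul(-1, Q))) = Add(1824, Mul(-3, Q)))
Pow(Add(Function('x')(R), -24196), -1) = Pow(Add(Add(1824, Mul(-3, -244)), -24196), -1) = Pow(Add(Add(1824, 732), -24196), -1) = Pow(Add(2556, -24196), -1) = Pow(-21640, -1) = Rational(-1, 21640)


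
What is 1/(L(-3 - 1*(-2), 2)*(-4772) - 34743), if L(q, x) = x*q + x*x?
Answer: -1/44287 ≈ -2.2580e-5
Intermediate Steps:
L(q, x) = x² + q*x (L(q, x) = q*x + x² = x² + q*x)
1/(L(-3 - 1*(-2), 2)*(-4772) - 34743) = 1/((2*((-3 - 1*(-2)) + 2))*(-4772) - 34743) = 1/((2*((-3 + 2) + 2))*(-4772) - 34743) = 1/((2*(-1 + 2))*(-4772) - 34743) = 1/((2*1)*(-4772) - 34743) = 1/(2*(-4772) - 34743) = 1/(-9544 - 34743) = 1/(-44287) = -1/44287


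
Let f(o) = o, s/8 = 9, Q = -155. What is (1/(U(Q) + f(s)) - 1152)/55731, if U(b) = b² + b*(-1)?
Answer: -27938303/1351588212 ≈ -0.020671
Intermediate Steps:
s = 72 (s = 8*9 = 72)
U(b) = b² - b
(1/(U(Q) + f(s)) - 1152)/55731 = (1/(-155*(-1 - 155) + 72) - 1152)/55731 = (1/(-155*(-156) + 72) - 1152)*(1/55731) = (1/(24180 + 72) - 1152)*(1/55731) = (1/24252 - 1152)*(1/55731) = -27938303/24252*1/55731 = -27938303/1351588212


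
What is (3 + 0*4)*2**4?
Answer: 48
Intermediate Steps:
(3 + 0*4)*2**4 = (3 + 0)*16 = 3*16 = 48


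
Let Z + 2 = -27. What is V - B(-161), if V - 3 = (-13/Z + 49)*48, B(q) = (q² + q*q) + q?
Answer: -1429830/29 ≈ -49305.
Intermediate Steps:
Z = -29 (Z = -2 - 27 = -29)
B(q) = q + 2*q² (B(q) = (q² + q²) + q = 2*q² + q = q + 2*q²)
V = 68919/29 (V = 3 + (-13/(-29) + 49)*48 = 3 + (-13*(-1/29) + 49)*48 = 3 + (13/29 + 49)*48 = 3 + (1434/29)*48 = 3 + 68832/29 = 68919/29 ≈ 2376.5)
V - B(-161) = 68919/29 - (-161)*(1 + 2*(-161)) = 68919/29 - (-161)*(1 - 322) = 68919/29 - (-161)*(-321) = 68919/29 - 1*51681 = 68919/29 - 51681 = -1429830/29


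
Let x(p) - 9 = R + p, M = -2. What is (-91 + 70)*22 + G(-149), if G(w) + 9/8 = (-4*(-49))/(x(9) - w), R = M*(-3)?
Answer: -639397/1384 ≈ -461.99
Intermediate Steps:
R = 6 (R = -2*(-3) = 6)
x(p) = 15 + p (x(p) = 9 + (6 + p) = 15 + p)
G(w) = -9/8 + 196/(24 - w) (G(w) = -9/8 + (-4*(-49))/((15 + 9) - w) = -9/8 + 196/(24 - w))
(-91 + 70)*22 + G(-149) = (-91 + 70)*22 + (-1352 - 9*(-149))/(8*(-24 - 149)) = -21*22 + (1/8)*(-1352 + 1341)/(-173) = -462 + (1/8)*(-1/173)*(-11) = -462 + 11/1384 = -639397/1384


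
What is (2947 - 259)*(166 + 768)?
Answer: 2510592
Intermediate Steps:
(2947 - 259)*(166 + 768) = 2688*934 = 2510592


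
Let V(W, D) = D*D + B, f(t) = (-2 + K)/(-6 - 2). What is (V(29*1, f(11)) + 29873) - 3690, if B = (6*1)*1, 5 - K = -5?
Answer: 26190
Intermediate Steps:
K = 10 (K = 5 - 1*(-5) = 5 + 5 = 10)
B = 6 (B = 6*1 = 6)
f(t) = -1 (f(t) = (-2 + 10)/(-6 - 2) = 8/(-8) = 8*(-⅛) = -1)
V(W, D) = 6 + D² (V(W, D) = D*D + 6 = D² + 6 = 6 + D²)
(V(29*1, f(11)) + 29873) - 3690 = ((6 + (-1)²) + 29873) - 3690 = ((6 + 1) + 29873) - 3690 = (7 + 29873) - 3690 = 29880 - 3690 = 26190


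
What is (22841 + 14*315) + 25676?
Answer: 52927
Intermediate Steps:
(22841 + 14*315) + 25676 = (22841 + 4410) + 25676 = 27251 + 25676 = 52927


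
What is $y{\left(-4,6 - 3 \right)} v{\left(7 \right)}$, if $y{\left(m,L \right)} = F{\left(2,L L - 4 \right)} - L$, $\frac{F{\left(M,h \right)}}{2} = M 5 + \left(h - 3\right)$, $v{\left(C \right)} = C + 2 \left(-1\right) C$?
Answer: $-147$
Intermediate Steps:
$v{\left(C \right)} = - C$ ($v{\left(C \right)} = C - 2 C = - C$)
$F{\left(M,h \right)} = -6 + 2 h + 10 M$ ($F{\left(M,h \right)} = 2 \left(M 5 + \left(h - 3\right)\right) = 2 \left(5 M + \left(h - 3\right)\right) = 2 \left(5 M + \left(-3 + h\right)\right) = 2 \left(-3 + h + 5 M\right) = -6 + 2 h + 10 M$)
$y{\left(m,L \right)} = 6 - L + 2 L^{2}$ ($y{\left(m,L \right)} = \left(-6 + 2 \left(L L - 4\right) + 10 \cdot 2\right) - L = \left(-6 + 2 \left(L^{2} - 4\right) + 20\right) - L = \left(-6 + 2 \left(-4 + L^{2}\right) + 20\right) - L = \left(-6 + \left(-8 + 2 L^{2}\right) + 20\right) - L = \left(6 + 2 L^{2}\right) - L = 6 - L + 2 L^{2}$)
$y{\left(-4,6 - 3 \right)} v{\left(7 \right)} = \left(6 - \left(6 - 3\right) + 2 \left(6 - 3\right)^{2}\right) \left(\left(-1\right) 7\right) = \left(6 - \left(6 - 3\right) + 2 \left(6 - 3\right)^{2}\right) \left(-7\right) = \left(6 - 3 + 2 \cdot 3^{2}\right) \left(-7\right) = \left(6 - 3 + 2 \cdot 9\right) \left(-7\right) = \left(6 - 3 + 18\right) \left(-7\right) = 21 \left(-7\right) = -147$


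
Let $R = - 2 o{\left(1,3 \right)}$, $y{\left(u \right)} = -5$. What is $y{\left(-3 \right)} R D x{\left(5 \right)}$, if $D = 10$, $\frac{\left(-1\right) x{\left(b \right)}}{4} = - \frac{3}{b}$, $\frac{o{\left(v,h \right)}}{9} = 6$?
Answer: $12960$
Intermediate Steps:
$o{\left(v,h \right)} = 54$ ($o{\left(v,h \right)} = 9 \cdot 6 = 54$)
$x{\left(b \right)} = \frac{12}{b}$ ($x{\left(b \right)} = - 4 \left(- \frac{3}{b}\right) = \frac{12}{b}$)
$R = -108$ ($R = \left(-2\right) 54 = -108$)
$y{\left(-3 \right)} R D x{\left(5 \right)} = \left(-5\right) \left(-108\right) 10 \cdot \frac{12}{5} = 540 \cdot 10 \cdot 12 \cdot \frac{1}{5} = 5400 \cdot \frac{12}{5} = 12960$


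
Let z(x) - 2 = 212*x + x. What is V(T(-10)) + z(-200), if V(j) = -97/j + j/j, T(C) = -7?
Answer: -298082/7 ≈ -42583.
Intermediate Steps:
z(x) = 2 + 213*x (z(x) = 2 + (212*x + x) = 2 + 213*x)
V(j) = 1 - 97/j (V(j) = -97/j + 1 = 1 - 97/j)
V(T(-10)) + z(-200) = (-97 - 7)/(-7) + (2 + 213*(-200)) = -⅐*(-104) + (2 - 42600) = 104/7 - 42598 = -298082/7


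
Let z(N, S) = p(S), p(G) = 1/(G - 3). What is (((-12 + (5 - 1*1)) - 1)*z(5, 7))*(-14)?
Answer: 63/2 ≈ 31.500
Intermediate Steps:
p(G) = 1/(-3 + G)
z(N, S) = 1/(-3 + S)
(((-12 + (5 - 1*1)) - 1)*z(5, 7))*(-14) = (((-12 + (5 - 1*1)) - 1)/(-3 + 7))*(-14) = (((-12 + (5 - 1)) - 1)/4)*(-14) = (((-12 + 4) - 1)*(1/4))*(-14) = ((-8 - 1)*(1/4))*(-14) = -9*1/4*(-14) = -9/4*(-14) = 63/2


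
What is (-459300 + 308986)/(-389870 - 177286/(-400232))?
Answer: 30080236424/78019136277 ≈ 0.38555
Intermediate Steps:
(-459300 + 308986)/(-389870 - 177286/(-400232)) = -150314/(-389870 - 177286*(-1/400232)) = -150314/(-389870 + 88643/200116) = -150314/(-78019136277/200116) = -150314*(-200116/78019136277) = 30080236424/78019136277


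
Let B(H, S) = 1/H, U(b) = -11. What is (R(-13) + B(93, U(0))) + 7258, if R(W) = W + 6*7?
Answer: 677692/93 ≈ 7287.0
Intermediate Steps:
R(W) = 42 + W (R(W) = W + 42 = 42 + W)
(R(-13) + B(93, U(0))) + 7258 = ((42 - 13) + 1/93) + 7258 = (29 + 1/93) + 7258 = 2698/93 + 7258 = 677692/93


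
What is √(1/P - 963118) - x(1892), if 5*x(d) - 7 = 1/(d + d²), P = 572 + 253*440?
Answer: -25070893/17907780 + I*√3014515918760115/55946 ≈ -1.4 + 981.39*I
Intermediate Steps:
P = 111892 (P = 572 + 111320 = 111892)
x(d) = 7/5 + 1/(5*(d + d²))
√(1/P - 963118) - x(1892) = √(1/111892 - 963118) - (1 + 7*1892 + 7*1892²)/(5*1892*(1 + 1892)) = √(1/111892 - 963118) - (1 + 13244 + 7*3579664)/(5*1892*1893) = √(-107765199255/111892) - (1 + 13244 + 25057648)/(5*1892*1893) = I*√3014515918760115/55946 - 25070893/(5*1892*1893) = I*√3014515918760115/55946 - 1*25070893/17907780 = I*√3014515918760115/55946 - 25070893/17907780 = -25070893/17907780 + I*√3014515918760115/55946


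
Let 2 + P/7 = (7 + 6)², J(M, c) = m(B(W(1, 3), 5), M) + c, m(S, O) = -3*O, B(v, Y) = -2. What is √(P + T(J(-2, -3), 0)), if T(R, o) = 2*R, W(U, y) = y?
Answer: 5*√47 ≈ 34.278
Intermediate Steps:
J(M, c) = c - 3*M (J(M, c) = -3*M + c = c - 3*M)
P = 1169 (P = -14 + 7*(7 + 6)² = -14 + 7*13² = -14 + 7*169 = -14 + 1183 = 1169)
√(P + T(J(-2, -3), 0)) = √(1169 + 2*(-3 - 3*(-2))) = √(1169 + 2*(-3 + 6)) = √(1169 + 2*3) = √(1169 + 6) = √1175 = 5*√47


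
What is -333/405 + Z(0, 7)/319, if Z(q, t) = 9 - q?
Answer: -11398/14355 ≈ -0.79401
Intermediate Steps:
-333/405 + Z(0, 7)/319 = -333/405 + (9 - 1*0)/319 = -333*1/405 + (9 + 0)*(1/319) = -37/45 + 9*(1/319) = -37/45 + 9/319 = -11398/14355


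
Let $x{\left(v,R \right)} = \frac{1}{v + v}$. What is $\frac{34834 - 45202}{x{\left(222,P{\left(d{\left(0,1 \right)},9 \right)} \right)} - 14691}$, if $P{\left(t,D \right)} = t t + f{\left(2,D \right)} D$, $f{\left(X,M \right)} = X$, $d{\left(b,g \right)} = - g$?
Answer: $\frac{4603392}{6522803} \approx 0.70574$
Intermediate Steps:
$P{\left(t,D \right)} = t^{2} + 2 D$ ($P{\left(t,D \right)} = t t + 2 D = t^{2} + 2 D$)
$x{\left(v,R \right)} = \frac{1}{2 v}$
$\frac{34834 - 45202}{x{\left(222,P{\left(d{\left(0,1 \right)},9 \right)} \right)} - 14691} = \frac{34834 - 45202}{\frac{1}{2 \cdot 222} - 14691} = - \frac{10368}{\frac{1}{2} \cdot \frac{1}{222} - 14691} = - \frac{10368}{\frac{1}{444} - 14691} = - \frac{10368}{- \frac{6522803}{444}} = \left(-10368\right) \left(- \frac{444}{6522803}\right) = \frac{4603392}{6522803}$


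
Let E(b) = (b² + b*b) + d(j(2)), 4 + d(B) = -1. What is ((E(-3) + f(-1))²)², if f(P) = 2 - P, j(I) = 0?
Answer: 65536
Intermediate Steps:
d(B) = -5 (d(B) = -4 - 1 = -5)
E(b) = -5 + 2*b² (E(b) = (b² + b*b) - 5 = (b² + b²) - 5 = 2*b² - 5 = -5 + 2*b²)
((E(-3) + f(-1))²)² = (((-5 + 2*(-3)²) + (2 - 1*(-1)))²)² = (((-5 + 2*9) + (2 + 1))²)² = (((-5 + 18) + 3)²)² = ((13 + 3)²)² = (16²)² = 256² = 65536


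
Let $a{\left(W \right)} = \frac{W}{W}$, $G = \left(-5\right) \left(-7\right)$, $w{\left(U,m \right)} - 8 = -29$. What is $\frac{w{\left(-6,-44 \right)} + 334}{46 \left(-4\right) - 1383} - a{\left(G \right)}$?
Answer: $- \frac{1880}{1567} \approx -1.1997$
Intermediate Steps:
$w{\left(U,m \right)} = -21$ ($w{\left(U,m \right)} = 8 - 29 = -21$)
$G = 35$
$a{\left(W \right)} = 1$
$\frac{w{\left(-6,-44 \right)} + 334}{46 \left(-4\right) - 1383} - a{\left(G \right)} = \frac{-21 + 334}{46 \left(-4\right) - 1383} - 1 = \frac{313}{-184 - 1383} - 1 = \frac{313}{-1567} - 1 = 313 \left(- \frac{1}{1567}\right) - 1 = - \frac{313}{1567} - 1 = - \frac{1880}{1567}$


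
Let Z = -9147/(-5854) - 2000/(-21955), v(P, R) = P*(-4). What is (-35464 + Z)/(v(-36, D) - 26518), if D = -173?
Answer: 911556564019/677941401836 ≈ 1.3446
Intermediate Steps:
v(P, R) = -4*P
Z = 42506077/25704914 (Z = -9147*(-1/5854) - 2000*(-1/21955) = 9147/5854 + 400/4391 = 42506077/25704914 ≈ 1.6536)
(-35464 + Z)/(v(-36, D) - 26518) = (-35464 + 42506077/25704914)/(-4*(-36) - 26518) = -911556564019/(25704914*(144 - 26518)) = -911556564019/25704914/(-26374) = -911556564019/25704914*(-1/26374) = 911556564019/677941401836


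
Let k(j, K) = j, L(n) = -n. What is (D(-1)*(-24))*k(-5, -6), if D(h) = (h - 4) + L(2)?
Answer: -840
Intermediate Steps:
D(h) = -6 + h (D(h) = (h - 4) - 1*2 = (-4 + h) - 2 = -6 + h)
(D(-1)*(-24))*k(-5, -6) = ((-6 - 1)*(-24))*(-5) = -7*(-24)*(-5) = 168*(-5) = -840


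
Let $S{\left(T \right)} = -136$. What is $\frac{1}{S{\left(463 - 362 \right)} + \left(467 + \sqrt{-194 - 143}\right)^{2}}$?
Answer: $- \frac{i}{- 217616 i + 934 \sqrt{337}} \approx 4.5669 \cdot 10^{-6} - 3.5983 \cdot 10^{-7} i$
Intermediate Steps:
$\frac{1}{S{\left(463 - 362 \right)} + \left(467 + \sqrt{-194 - 143}\right)^{2}} = \frac{1}{-136 + \left(467 + \sqrt{-194 - 143}\right)^{2}} = \frac{1}{-136 + \left(467 + \sqrt{-337}\right)^{2}} = \frac{1}{-136 + \left(467 + i \sqrt{337}\right)^{2}}$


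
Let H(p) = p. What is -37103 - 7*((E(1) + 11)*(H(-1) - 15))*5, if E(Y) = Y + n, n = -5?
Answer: -33183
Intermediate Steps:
E(Y) = -5 + Y (E(Y) = Y - 5 = -5 + Y)
-37103 - 7*((E(1) + 11)*(H(-1) - 15))*5 = -37103 - 7*(((-5 + 1) + 11)*(-1 - 15))*5 = -37103 - 7*((-4 + 11)*(-16))*5 = -37103 - 7*(7*(-16))*5 = -37103 - 7*(-112)*5 = -37103 - (-784)*5 = -37103 - 1*(-3920) = -37103 + 3920 = -33183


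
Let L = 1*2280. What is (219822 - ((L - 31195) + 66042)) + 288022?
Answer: 470717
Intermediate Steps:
L = 2280
(219822 - ((L - 31195) + 66042)) + 288022 = (219822 - ((2280 - 31195) + 66042)) + 288022 = (219822 - (-28915 + 66042)) + 288022 = (219822 - 1*37127) + 288022 = (219822 - 37127) + 288022 = 182695 + 288022 = 470717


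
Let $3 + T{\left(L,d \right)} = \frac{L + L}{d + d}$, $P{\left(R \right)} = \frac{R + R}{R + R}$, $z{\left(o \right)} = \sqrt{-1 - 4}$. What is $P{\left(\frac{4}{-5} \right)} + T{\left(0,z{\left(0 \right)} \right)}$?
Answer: $-2$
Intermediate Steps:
$z{\left(o \right)} = i \sqrt{5}$ ($z{\left(o \right)} = \sqrt{-5} = i \sqrt{5}$)
$P{\left(R \right)} = 1$ ($P{\left(R \right)} = \frac{2 R}{2 R} = 2 R \frac{1}{2 R} = 1$)
$T{\left(L,d \right)} = -3 + \frac{L}{d}$ ($T{\left(L,d \right)} = -3 + \frac{L + L}{d + d} = -3 + \frac{2 L}{2 d} = -3 + 2 L \frac{1}{2 d} = -3 + \frac{L}{d}$)
$P{\left(\frac{4}{-5} \right)} + T{\left(0,z{\left(0 \right)} \right)} = 1 - \left(3 + \frac{0}{i \sqrt{5}}\right) = 1 - \left(3 + 0 \left(- \frac{i \sqrt{5}}{5}\right)\right) = 1 + \left(-3 + 0\right) = 1 - 3 = -2$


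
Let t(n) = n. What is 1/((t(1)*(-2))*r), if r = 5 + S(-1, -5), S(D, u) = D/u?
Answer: -5/52 ≈ -0.096154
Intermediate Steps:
r = 26/5 (r = 5 - 1/(-5) = 5 - 1*(-⅕) = 5 + ⅕ = 26/5 ≈ 5.2000)
1/((t(1)*(-2))*r) = 1/((1*(-2))*(26/5)) = 1/(-2*26/5) = 1/(-52/5) = -5/52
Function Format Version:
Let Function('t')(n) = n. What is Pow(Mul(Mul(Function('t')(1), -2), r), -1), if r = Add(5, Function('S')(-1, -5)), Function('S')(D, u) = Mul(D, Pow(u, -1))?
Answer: Rational(-5, 52) ≈ -0.096154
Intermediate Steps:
r = Rational(26, 5) (r = Add(5, Mul(-1, Pow(-5, -1))) = Add(5, Mul(-1, Rational(-1, 5))) = Add(5, Rational(1, 5)) = Rational(26, 5) ≈ 5.2000)
Pow(Mul(Mul(Function('t')(1), -2), r), -1) = Pow(Mul(Mul(1, -2), Rational(26, 5)), -1) = Pow(Mul(-2, Rational(26, 5)), -1) = Pow(Rational(-52, 5), -1) = Rational(-5, 52)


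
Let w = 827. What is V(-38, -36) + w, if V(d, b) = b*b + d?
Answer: 2085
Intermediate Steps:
V(d, b) = d + b² (V(d, b) = b² + d = d + b²)
V(-38, -36) + w = (-38 + (-36)²) + 827 = (-38 + 1296) + 827 = 1258 + 827 = 2085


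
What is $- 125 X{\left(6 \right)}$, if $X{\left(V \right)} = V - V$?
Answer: $0$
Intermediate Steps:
$X{\left(V \right)} = 0$
$- 125 X{\left(6 \right)} = \left(-125\right) 0 = 0$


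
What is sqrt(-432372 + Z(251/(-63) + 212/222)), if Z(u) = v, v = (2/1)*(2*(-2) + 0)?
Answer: 2*I*sqrt(108095) ≈ 657.56*I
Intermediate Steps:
v = -8 (v = (2*1)*(-4 + 0) = 2*(-4) = -8)
Z(u) = -8
sqrt(-432372 + Z(251/(-63) + 212/222)) = sqrt(-432372 - 8) = sqrt(-432380) = 2*I*sqrt(108095)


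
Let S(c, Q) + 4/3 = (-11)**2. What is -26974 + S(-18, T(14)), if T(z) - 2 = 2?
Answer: -80563/3 ≈ -26854.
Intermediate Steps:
T(z) = 4 (T(z) = 2 + 2 = 4)
S(c, Q) = 359/3 (S(c, Q) = -4/3 + (-11)**2 = -4/3 + 121 = 359/3)
-26974 + S(-18, T(14)) = -26974 + 359/3 = -80563/3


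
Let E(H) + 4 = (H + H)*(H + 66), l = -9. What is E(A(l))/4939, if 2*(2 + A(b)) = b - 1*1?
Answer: -830/4939 ≈ -0.16805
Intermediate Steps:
A(b) = -5/2 + b/2 (A(b) = -2 + (b - 1*1)/2 = -2 + (b - 1)/2 = -2 + (-1 + b)/2 = -2 + (-1/2 + b/2) = -5/2 + b/2)
E(H) = -4 + 2*H*(66 + H) (E(H) = -4 + (H + H)*(H + 66) = -4 + (2*H)*(66 + H) = -4 + 2*H*(66 + H))
E(A(l))/4939 = (-4 + 2*(-5/2 + (1/2)*(-9))**2 + 132*(-5/2 + (1/2)*(-9)))/4939 = (-4 + 2*(-5/2 - 9/2)**2 + 132*(-5/2 - 9/2))*(1/4939) = (-4 + 2*(-7)**2 + 132*(-7))*(1/4939) = (-4 + 2*49 - 924)*(1/4939) = (-4 + 98 - 924)*(1/4939) = -830*1/4939 = -830/4939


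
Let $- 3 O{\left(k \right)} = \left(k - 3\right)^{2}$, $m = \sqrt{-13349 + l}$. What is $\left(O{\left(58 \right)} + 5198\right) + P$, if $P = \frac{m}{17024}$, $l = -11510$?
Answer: $\frac{12569}{3} + \frac{i \sqrt{24859}}{17024} \approx 4189.7 + 0.0092615 i$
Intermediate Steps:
$m = i \sqrt{24859}$ ($m = \sqrt{-13349 - 11510} = \sqrt{-24859} = i \sqrt{24859} \approx 157.67 i$)
$P = \frac{i \sqrt{24859}}{17024} \approx 0.0092615 i$
$O{\left(k \right)} = - \frac{\left(-3 + k\right)^{2}}{3}$ ($O{\left(k \right)} = - \frac{\left(k - 3\right)^{2}}{3} = - \frac{\left(-3 + k\right)^{2}}{3}$)
$\left(O{\left(58 \right)} + 5198\right) + P = \left(- \frac{\left(-3 + 58\right)^{2}}{3} + 5198\right) + \frac{i \sqrt{24859}}{17024} = \left(- \frac{55^{2}}{3} + 5198\right) + \frac{i \sqrt{24859}}{17024} = \left(\left(- \frac{1}{3}\right) 3025 + 5198\right) + \frac{i \sqrt{24859}}{17024} = \left(- \frac{3025}{3} + 5198\right) + \frac{i \sqrt{24859}}{17024} = \frac{12569}{3} + \frac{i \sqrt{24859}}{17024}$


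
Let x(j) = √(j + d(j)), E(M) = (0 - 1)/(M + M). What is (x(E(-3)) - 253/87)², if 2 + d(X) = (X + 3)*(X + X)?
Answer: 6458/841 - 506*I*√7/261 ≈ 7.679 - 5.1293*I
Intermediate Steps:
E(M) = -1/(2*M)
d(X) = -2 + 2*X*(3 + X) (d(X) = -2 + (X + 3)*(X + X) = -2 + (3 + X)*(2*X) = -2 + 2*X*(3 + X))
x(j) = √(-2 + 2*j² + 7*j) (x(j) = √(j + (-2 + 2*j² + 6*j)) = √(-2 + 2*j² + 7*j))
(x(E(-3)) - 253/87)² = (√(-2 + 2*(-½/(-3))² + 7*(-½/(-3))) - 253/87)² = (√(-2 + 2*(-½*(-⅓))² + 7*(-½*(-⅓))) - 253*1/87)² = (√(-2 + 2*(⅙)² + 7*(⅙)) - 253/87)² = (√(-2 + 2*(1/36) + 7/6) - 253/87)² = (√(-2 + 1/18 + 7/6) - 253/87)² = (√(-7/9) - 253/87)² = (I*√7/3 - 253/87)² = (-253/87 + I*√7/3)²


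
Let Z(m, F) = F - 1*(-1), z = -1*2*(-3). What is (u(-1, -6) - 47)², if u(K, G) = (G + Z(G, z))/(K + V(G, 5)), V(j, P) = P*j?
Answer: 2125764/961 ≈ 2212.0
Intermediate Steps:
z = 6 (z = -2*(-3) = 6)
Z(m, F) = 1 + F (Z(m, F) = F + 1 = 1 + F)
u(K, G) = (7 + G)/(K + 5*G) (u(K, G) = (G + (1 + 6))/(K + 5*G) = (G + 7)/(K + 5*G) = (7 + G)/(K + 5*G))
(u(-1, -6) - 47)² = ((7 - 6)/(-1 + 5*(-6)) - 47)² = (1/(-1 - 30) - 47)² = (1/(-31) - 47)² = (-1/31*1 - 47)² = (-1/31 - 47)² = (-1458/31)² = 2125764/961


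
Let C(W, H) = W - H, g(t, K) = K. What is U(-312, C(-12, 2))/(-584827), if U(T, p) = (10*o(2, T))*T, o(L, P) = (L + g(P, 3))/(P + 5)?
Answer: -15600/179541889 ≈ -8.6888e-5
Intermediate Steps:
o(L, P) = (3 + L)/(5 + P) (o(L, P) = (L + 3)/(P + 5) = (3 + L)/(5 + P))
U(T, p) = 50*T/(5 + T) (U(T, p) = (10*((3 + 2)/(5 + T)))*T = (10*(5/(5 + T)))*T = (50/(5 + T))*T = 50*T/(5 + T))
U(-312, C(-12, 2))/(-584827) = (50*(-312)/(5 - 312))/(-584827) = (50*(-312)/(-307))*(-1/584827) = (50*(-312)*(-1/307))*(-1/584827) = (15600/307)*(-1/584827) = -15600/179541889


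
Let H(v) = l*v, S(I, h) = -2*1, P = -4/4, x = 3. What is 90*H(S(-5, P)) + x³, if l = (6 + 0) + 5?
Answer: -1953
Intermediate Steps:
l = 11 (l = 6 + 5 = 11)
P = -1 (P = -4*¼ = -1)
S(I, h) = -2
H(v) = 11*v
90*H(S(-5, P)) + x³ = 90*(11*(-2)) + 3³ = 90*(-22) + 27 = -1980 + 27 = -1953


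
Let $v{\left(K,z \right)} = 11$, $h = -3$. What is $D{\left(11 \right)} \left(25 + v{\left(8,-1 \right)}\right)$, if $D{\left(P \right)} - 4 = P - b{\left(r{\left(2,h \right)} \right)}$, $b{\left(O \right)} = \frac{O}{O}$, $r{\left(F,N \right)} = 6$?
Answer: $504$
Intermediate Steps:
$b{\left(O \right)} = 1$
$D{\left(P \right)} = 3 + P$ ($D{\left(P \right)} = 4 + \left(P - 1\right) = 4 + \left(-1 + P\right) = 3 + P$)
$D{\left(11 \right)} \left(25 + v{\left(8,-1 \right)}\right) = \left(3 + 11\right) \left(25 + 11\right) = 14 \cdot 36 = 504$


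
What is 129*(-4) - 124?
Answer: -640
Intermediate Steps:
129*(-4) - 124 = -516 - 124 = -640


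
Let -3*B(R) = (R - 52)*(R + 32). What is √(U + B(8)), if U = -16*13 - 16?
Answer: 8*√51/3 ≈ 19.044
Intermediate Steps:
U = -224 (U = -208 - 16 = -224)
B(R) = -(-52 + R)*(32 + R)/3 (B(R) = -(R - 52)*(R + 32)/3 = -(-52 + R)*(32 + R)/3)
√(U + B(8)) = √(-224 + (1664/3 - ⅓*8² + (20/3)*8)) = √(-224 + (1664/3 - ⅓*64 + 160/3)) = √(-224 + (1664/3 - 64/3 + 160/3)) = √(-224 + 1760/3) = √(1088/3) = 8*√51/3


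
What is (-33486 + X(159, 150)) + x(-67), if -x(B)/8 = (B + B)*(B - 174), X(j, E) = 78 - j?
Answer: -291919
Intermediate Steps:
x(B) = -16*B*(-174 + B) (x(B) = -8*(B + B)*(B - 174) = -8*2*B*(-174 + B) = -16*B*(-174 + B))
(-33486 + X(159, 150)) + x(-67) = (-33486 + (78 - 1*159)) + 16*(-67)*(174 - 1*(-67)) = (-33486 + (78 - 159)) + 16*(-67)*(174 + 67) = (-33486 - 81) + 16*(-67)*241 = -33567 - 258352 = -291919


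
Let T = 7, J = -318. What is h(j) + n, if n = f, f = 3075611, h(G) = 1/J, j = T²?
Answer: 978044297/318 ≈ 3.0756e+6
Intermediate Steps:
j = 49 (j = 7² = 49)
h(G) = -1/318 (h(G) = 1/(-318) = -1/318)
n = 3075611
h(j) + n = -1/318 + 3075611 = 978044297/318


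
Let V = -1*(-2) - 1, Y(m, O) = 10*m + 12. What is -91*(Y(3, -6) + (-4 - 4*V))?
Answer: -3094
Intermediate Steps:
Y(m, O) = 12 + 10*m
V = 1 (V = 2 - 1 = 1)
-91*(Y(3, -6) + (-4 - 4*V)) = -91*((12 + 10*3) + (-4 - 4*1)) = -91*((12 + 30) + (-4 - 4)) = -91*(42 - 8) = -91*34 = -3094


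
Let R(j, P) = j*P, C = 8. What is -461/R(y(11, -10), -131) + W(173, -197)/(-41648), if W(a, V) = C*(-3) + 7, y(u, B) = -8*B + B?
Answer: 9677809/190956080 ≈ 0.050681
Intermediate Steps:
y(u, B) = -7*B
R(j, P) = P*j
W(a, V) = -17 (W(a, V) = 8*(-3) + 7 = -24 + 7 = -17)
-461/R(y(11, -10), -131) + W(173, -197)/(-41648) = -461/((-(-917)*(-10))) - 17/(-41648) = -461/((-131*70)) - 17*(-1/41648) = -461/(-9170) + 17/41648 = -461*(-1/9170) + 17/41648 = 461/9170 + 17/41648 = 9677809/190956080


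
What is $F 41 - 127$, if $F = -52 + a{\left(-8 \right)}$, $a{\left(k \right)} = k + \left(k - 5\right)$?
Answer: $-3120$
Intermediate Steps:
$a{\left(k \right)} = -5 + 2 k$ ($a{\left(k \right)} = k + \left(-5 + k\right) = -5 + 2 k$)
$F = -73$ ($F = -52 + \left(-5 + 2 \left(-8\right)\right) = -52 - 21 = -73$)
$F 41 - 127 = \left(-73\right) 41 - 127 = -2993 - 127 = -3120$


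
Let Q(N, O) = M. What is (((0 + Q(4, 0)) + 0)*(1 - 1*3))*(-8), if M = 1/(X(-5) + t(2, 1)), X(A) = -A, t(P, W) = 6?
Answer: 16/11 ≈ 1.4545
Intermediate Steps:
M = 1/11 (M = 1/(-1*(-5) + 6) = 1/(5 + 6) = 1/11 ≈ 0.090909)
Q(N, O) = 1/11
(((0 + Q(4, 0)) + 0)*(1 - 1*3))*(-8) = (((0 + 1/11) + 0)*(1 - 1*3))*(-8) = ((1/11 + 0)*(1 - 3))*(-8) = ((1/11)*(-2))*(-8) = -2/11*(-8) = 16/11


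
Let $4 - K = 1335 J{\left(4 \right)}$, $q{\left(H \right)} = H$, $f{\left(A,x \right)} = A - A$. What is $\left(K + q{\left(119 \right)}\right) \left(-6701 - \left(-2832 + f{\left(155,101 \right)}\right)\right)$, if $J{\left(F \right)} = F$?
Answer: $20184573$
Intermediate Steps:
$f{\left(A,x \right)} = 0$
$K = -5336$ ($K = 4 - 1335 \cdot 4 = 4 - 5340 = -5336$)
$\left(K + q{\left(119 \right)}\right) \left(-6701 - \left(-2832 + f{\left(155,101 \right)}\right)\right) = \left(-5336 + 119\right) \left(-6701 + \left(2832 - 0\right)\right) = - 5217 \left(-6701 + \left(2832 + 0\right)\right) = - 5217 \left(-6701 + 2832\right) = \left(-5217\right) \left(-3869\right) = 20184573$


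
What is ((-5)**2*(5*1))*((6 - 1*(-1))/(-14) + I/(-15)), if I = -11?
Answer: 175/6 ≈ 29.167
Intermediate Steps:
((-5)**2*(5*1))*((6 - 1*(-1))/(-14) + I/(-15)) = ((-5)**2*(5*1))*((6 - 1*(-1))/(-14) - 11/(-15)) = (25*5)*((6 + 1)*(-1/14) - 11*(-1/15)) = 125*(7*(-1/14) + 11/15) = 125*(-1/2 + 11/15) = 125*(7/30) = 175/6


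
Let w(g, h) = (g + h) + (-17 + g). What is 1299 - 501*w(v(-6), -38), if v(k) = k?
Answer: 34866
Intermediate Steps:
w(g, h) = -17 + h + 2*g
1299 - 501*w(v(-6), -38) = 1299 - 501*(-17 - 38 + 2*(-6)) = 1299 - 501*(-17 - 38 - 12) = 1299 - 501*(-67) = 1299 + 33567 = 34866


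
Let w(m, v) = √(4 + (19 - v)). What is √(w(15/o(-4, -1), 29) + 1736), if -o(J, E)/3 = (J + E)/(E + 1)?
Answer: √(1736 + I*√6) ≈ 41.665 + 0.0294*I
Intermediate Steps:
o(J, E) = -3*(E + J)/(1 + E) (o(J, E) = -3*(J + E)/(E + 1) = -3*(E + J)/(1 + E))
w(m, v) = √(23 - v)
√(w(15/o(-4, -1), 29) + 1736) = √(√(23 - 1*29) + 1736) = √(√(23 - 29) + 1736) = √(√(-6) + 1736) = √(I*√6 + 1736) = √(1736 + I*√6)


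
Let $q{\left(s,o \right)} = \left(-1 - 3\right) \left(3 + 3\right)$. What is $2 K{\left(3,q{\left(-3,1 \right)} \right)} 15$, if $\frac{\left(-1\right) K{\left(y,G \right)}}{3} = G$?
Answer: $2160$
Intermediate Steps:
$q{\left(s,o \right)} = -24$ ($q{\left(s,o \right)} = \left(-4\right) 6 = -24$)
$K{\left(y,G \right)} = - 3 G$
$2 K{\left(3,q{\left(-3,1 \right)} \right)} 15 = 2 \left(\left(-3\right) \left(-24\right)\right) 15 = 2 \cdot 72 \cdot 15 = 144 \cdot 15 = 2160$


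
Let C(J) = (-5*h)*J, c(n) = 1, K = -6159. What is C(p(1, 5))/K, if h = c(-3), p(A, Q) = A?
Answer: 5/6159 ≈ 0.00081182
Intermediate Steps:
h = 1
C(J) = -5*J (C(J) = (-5*1)*J = -5*J)
C(p(1, 5))/K = -5*1/(-6159) = -5*(-1/6159) = 5/6159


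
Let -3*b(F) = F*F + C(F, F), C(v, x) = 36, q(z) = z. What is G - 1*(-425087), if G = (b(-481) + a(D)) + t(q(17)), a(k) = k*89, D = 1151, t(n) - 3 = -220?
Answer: 1350530/3 ≈ 4.5018e+5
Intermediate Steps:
t(n) = -217 (t(n) = 3 - 220 = -217)
b(F) = -12 - F**2/3 (b(F) = -(F*F + 36)/3 = -(F**2 + 36)/3 = -(36 + F**2)/3 = -12 - F**2/3)
a(k) = 89*k
G = 75269/3 (G = ((-12 - 1/3*(-481)**2) + 89*1151) - 217 = ((-12 - 1/3*231361) + 102439) - 217 = ((-12 - 231361/3) + 102439) - 217 = (-231397/3 + 102439) - 217 = 75920/3 - 217 = 75269/3 ≈ 25090.)
G - 1*(-425087) = 75269/3 - 1*(-425087) = 75269/3 + 425087 = 1350530/3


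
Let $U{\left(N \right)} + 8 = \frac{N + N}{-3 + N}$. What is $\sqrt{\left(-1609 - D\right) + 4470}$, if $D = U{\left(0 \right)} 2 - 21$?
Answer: $3 \sqrt{322} \approx 53.833$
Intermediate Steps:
$U{\left(N \right)} = -8 + \frac{2 N}{-3 + N}$ ($U{\left(N \right)} = -8 + \frac{N + N}{-3 + N} = -8 + \frac{2 N}{-3 + N}$)
$D = -37$ ($D = \frac{6 \left(4 - 0\right)}{-3 + 0} \cdot 2 - 21 = \frac{6 \left(4 + 0\right)}{-3} \cdot 2 - 21 = 6 \left(- \frac{1}{3}\right) 4 \cdot 2 - 21 = \left(-8\right) 2 - 21 = -16 - 21 = -37$)
$\sqrt{\left(-1609 - D\right) + 4470} = \sqrt{\left(-1609 - -37\right) + 4470} = \sqrt{\left(-1609 + 37\right) + 4470} = \sqrt{-1572 + 4470} = \sqrt{2898} = 3 \sqrt{322}$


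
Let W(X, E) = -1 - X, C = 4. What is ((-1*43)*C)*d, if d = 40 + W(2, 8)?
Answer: -6364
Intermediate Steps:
d = 37 (d = 40 + (-1 - 1*2) = 40 + (-1 - 2) = 40 - 3 = 37)
((-1*43)*C)*d = (-1*43*4)*37 = -43*4*37 = -172*37 = -6364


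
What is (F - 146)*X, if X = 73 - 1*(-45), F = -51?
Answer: -23246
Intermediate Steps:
X = 118 (X = 73 + 45 = 118)
(F - 146)*X = (-51 - 146)*118 = -197*118 = -23246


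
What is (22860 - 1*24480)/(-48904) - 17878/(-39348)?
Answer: 29314046/60133581 ≈ 0.48748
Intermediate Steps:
(22860 - 1*24480)/(-48904) - 17878/(-39348) = (22860 - 24480)*(-1/48904) - 17878*(-1/39348) = -1620*(-1/48904) + 8939/19674 = 405/12226 + 8939/19674 = 29314046/60133581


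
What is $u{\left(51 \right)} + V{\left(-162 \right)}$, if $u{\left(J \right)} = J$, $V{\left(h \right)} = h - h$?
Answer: $51$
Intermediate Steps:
$V{\left(h \right)} = 0$
$u{\left(51 \right)} + V{\left(-162 \right)} = 51 + 0 = 51$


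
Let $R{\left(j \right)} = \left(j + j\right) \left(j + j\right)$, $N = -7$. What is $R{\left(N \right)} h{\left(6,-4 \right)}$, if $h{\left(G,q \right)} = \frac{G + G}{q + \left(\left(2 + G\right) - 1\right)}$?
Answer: $784$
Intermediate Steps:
$h{\left(G,q \right)} = \frac{2 G}{1 + G + q}$ ($h{\left(G,q \right)} = \frac{2 G}{q + \left(1 + G\right)} = \frac{2 G}{1 + G + q}$)
$R{\left(j \right)} = 4 j^{2}$ ($R{\left(j \right)} = 2 j 2 j = 4 j^{2}$)
$R{\left(N \right)} h{\left(6,-4 \right)} = 4 \left(-7\right)^{2} \cdot 2 \cdot 6 \frac{1}{1 + 6 - 4} = 4 \cdot 49 \cdot 2 \cdot 6 \cdot \frac{1}{3} = 196 \cdot 2 \cdot 6 \cdot \frac{1}{3} = 196 \cdot 4 = 784$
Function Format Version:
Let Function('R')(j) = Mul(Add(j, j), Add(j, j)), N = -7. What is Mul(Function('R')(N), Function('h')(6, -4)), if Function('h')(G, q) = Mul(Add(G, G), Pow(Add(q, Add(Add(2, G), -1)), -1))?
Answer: 784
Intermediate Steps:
Function('h')(G, q) = Mul(2, G, Pow(Add(1, G, q), -1)) (Function('h')(G, q) = Mul(Mul(2, G), Pow(Add(q, Add(1, G)), -1)) = Mul(Mul(2, G), Pow(Add(1, G, q), -1)) = Mul(2, G, Pow(Add(1, G, q), -1)))
Function('R')(j) = Mul(4, Pow(j, 2)) (Function('R')(j) = Mul(Mul(2, j), Mul(2, j)) = Mul(4, Pow(j, 2)))
Mul(Function('R')(N), Function('h')(6, -4)) = Mul(Mul(4, Pow(-7, 2)), Mul(2, 6, Pow(Add(1, 6, -4), -1))) = Mul(Mul(4, 49), Mul(2, 6, Pow(3, -1))) = Mul(196, Mul(2, 6, Rational(1, 3))) = Mul(196, 4) = 784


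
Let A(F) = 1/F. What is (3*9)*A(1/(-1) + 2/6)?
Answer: -81/2 ≈ -40.500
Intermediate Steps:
(3*9)*A(1/(-1) + 2/6) = (3*9)/(1/(-1) + 2/6) = 27/(1*(-1) + 2*(⅙)) = 27/(-1 + ⅓) = 27/(-⅔) = 27*(-3/2) = -81/2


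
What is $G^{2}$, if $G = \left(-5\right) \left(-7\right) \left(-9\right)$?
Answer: $99225$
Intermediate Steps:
$G = -315$ ($G = 35 \left(-9\right) = -315$)
$G^{2} = \left(-315\right)^{2} = 99225$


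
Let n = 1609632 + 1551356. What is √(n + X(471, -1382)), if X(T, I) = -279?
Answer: √3160709 ≈ 1777.8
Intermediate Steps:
n = 3160988
√(n + X(471, -1382)) = √(3160988 - 279) = √3160709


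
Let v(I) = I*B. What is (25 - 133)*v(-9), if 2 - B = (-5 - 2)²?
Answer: -45684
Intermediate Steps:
B = -47 (B = 2 - (-5 - 2)² = 2 - 1*(-7)² = 2 - 1*49 = 2 - 49 = -47)
v(I) = -47*I (v(I) = I*(-47) = -47*I)
(25 - 133)*v(-9) = (25 - 133)*(-47*(-9)) = -108*423 = -45684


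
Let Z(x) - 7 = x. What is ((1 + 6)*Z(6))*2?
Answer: 182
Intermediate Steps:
Z(x) = 7 + x
((1 + 6)*Z(6))*2 = ((1 + 6)*(7 + 6))*2 = (7*13)*2 = 91*2 = 182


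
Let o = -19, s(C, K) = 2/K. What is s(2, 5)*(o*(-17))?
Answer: 646/5 ≈ 129.20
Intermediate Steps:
s(2, 5)*(o*(-17)) = (2/5)*(-19*(-17)) = (2*(⅕))*323 = (⅖)*323 = 646/5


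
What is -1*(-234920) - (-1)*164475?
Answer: 399395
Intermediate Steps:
-1*(-234920) - (-1)*164475 = 234920 - 1*(-164475) = 234920 + 164475 = 399395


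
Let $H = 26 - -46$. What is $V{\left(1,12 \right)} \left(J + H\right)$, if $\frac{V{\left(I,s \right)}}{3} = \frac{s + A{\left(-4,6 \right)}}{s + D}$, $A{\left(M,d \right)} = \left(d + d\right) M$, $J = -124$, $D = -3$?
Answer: $624$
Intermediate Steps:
$A{\left(M,d \right)} = 2 M d$ ($A{\left(M,d \right)} = 2 d M = 2 M d$)
$H = 72$ ($H = 26 + 46 = 72$)
$V{\left(I,s \right)} = \frac{3 \left(-48 + s\right)}{-3 + s}$ ($V{\left(I,s \right)} = 3 \frac{s + 2 \left(-4\right) 6}{s - 3} = 3 \frac{s - 48}{-3 + s} = 3 \frac{-48 + s}{-3 + s} = \frac{3 \left(-48 + s\right)}{-3 + s}$)
$V{\left(1,12 \right)} \left(J + H\right) = \frac{3 \left(-48 + 12\right)}{-3 + 12} \left(-124 + 72\right) = 3 \cdot \frac{1}{9} \left(-36\right) \left(-52\right) = \left(-12\right) \left(-52\right) = 624$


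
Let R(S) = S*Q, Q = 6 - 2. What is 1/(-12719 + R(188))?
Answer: -1/11967 ≈ -8.3563e-5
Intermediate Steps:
Q = 4
R(S) = 4*S (R(S) = S*4 = 4*S)
1/(-12719 + R(188)) = 1/(-12719 + 4*188) = 1/(-12719 + 752) = 1/(-11967) = -1/11967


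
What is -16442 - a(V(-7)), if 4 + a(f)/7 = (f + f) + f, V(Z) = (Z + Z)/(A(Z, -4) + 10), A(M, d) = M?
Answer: -16316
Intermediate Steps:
V(Z) = 2*Z/(10 + Z) (V(Z) = (Z + Z)/(Z + 10) = (2*Z)/(10 + Z) = 2*Z/(10 + Z))
a(f) = -28 + 21*f (a(f) = -28 + 7*((f + f) + f) = -28 + 7*(2*f + f) = -28 + 7*(3*f) = -28 + 21*f)
-16442 - a(V(-7)) = -16442 - (-28 + 21*(2*(-7)/(10 - 7))) = -16442 - (-28 + 21*(2*(-7)/3)) = -16442 - (-28 + 21*(2*(-7)*(⅓))) = -16442 - (-28 + 21*(-14/3)) = -16442 - (-28 - 98) = -16442 - 1*(-126) = -16442 + 126 = -16316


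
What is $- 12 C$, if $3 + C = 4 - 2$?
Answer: $12$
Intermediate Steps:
$C = -1$ ($C = -3 + \left(4 - 2\right) = -3 + 2 = -1$)
$- 12 C = \left(-12\right) \left(-1\right) = 12$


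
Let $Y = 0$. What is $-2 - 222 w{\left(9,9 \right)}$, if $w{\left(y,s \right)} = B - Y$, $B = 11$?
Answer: $-2444$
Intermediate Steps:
$w{\left(y,s \right)} = 11$ ($w{\left(y,s \right)} = 11 - 0 = 11 + 0 = 11$)
$-2 - 222 w{\left(9,9 \right)} = -2 - 2442 = -2444$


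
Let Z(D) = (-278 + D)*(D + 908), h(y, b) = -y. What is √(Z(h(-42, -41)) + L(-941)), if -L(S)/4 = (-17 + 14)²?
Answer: 2*I*√56059 ≈ 473.54*I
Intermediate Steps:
L(S) = -36 (L(S) = -4*(-17 + 14)² = -4*(-3)² = -4*9 = -36)
Z(D) = (-278 + D)*(908 + D)
√(Z(h(-42, -41)) + L(-941)) = √((-252424 + (-1*(-42))² + 630*(-1*(-42))) - 36) = √((-252424 + 42² + 630*42) - 36) = √((-252424 + 1764 + 26460) - 36) = √(-224200 - 36) = √(-224236) = 2*I*√56059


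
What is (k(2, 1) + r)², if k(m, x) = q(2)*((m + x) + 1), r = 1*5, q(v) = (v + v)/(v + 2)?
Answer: 81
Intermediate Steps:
q(v) = 2*v/(2 + v) (q(v) = (2*v)/(2 + v) = 2*v/(2 + v))
r = 5
k(m, x) = 1 + m + x (k(m, x) = (2*2/(2 + 2))*((m + x) + 1) = (2*2/4)*(1 + m + x) = (2*2*(¼))*(1 + m + x) = 1*(1 + m + x) = 1 + m + x)
(k(2, 1) + r)² = ((1 + 2 + 1) + 5)² = (4 + 5)² = 9² = 81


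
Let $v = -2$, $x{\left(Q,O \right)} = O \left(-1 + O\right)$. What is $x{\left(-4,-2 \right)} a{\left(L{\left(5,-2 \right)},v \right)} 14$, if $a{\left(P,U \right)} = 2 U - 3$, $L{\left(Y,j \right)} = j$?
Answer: $-588$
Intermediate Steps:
$a{\left(P,U \right)} = -3 + 2 U$
$x{\left(-4,-2 \right)} a{\left(L{\left(5,-2 \right)},v \right)} 14 = - 2 \left(-1 - 2\right) \left(-3 + 2 \left(-2\right)\right) 14 = \left(-2\right) \left(-3\right) \left(-3 - 4\right) 14 = 6 \left(-7\right) 14 = \left(-42\right) 14 = -588$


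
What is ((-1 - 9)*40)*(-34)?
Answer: 13600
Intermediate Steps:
((-1 - 9)*40)*(-34) = -10*40*(-34) = -400*(-34) = 13600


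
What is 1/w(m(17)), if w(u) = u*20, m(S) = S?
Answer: 1/340 ≈ 0.0029412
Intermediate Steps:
w(u) = 20*u
1/w(m(17)) = 1/(20*17) = 1/340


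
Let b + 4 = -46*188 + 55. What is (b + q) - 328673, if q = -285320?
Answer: -622590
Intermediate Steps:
b = -8597 (b = -4 + (-46*188 + 55) = -4 + (-8648 + 55) = -4 - 8593 = -8597)
(b + q) - 328673 = (-8597 - 285320) - 328673 = -293917 - 328673 = -622590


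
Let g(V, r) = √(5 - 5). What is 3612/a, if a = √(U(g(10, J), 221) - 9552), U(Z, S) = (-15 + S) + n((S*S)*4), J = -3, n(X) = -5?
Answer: -1204*I*√1039/1039 ≈ -37.352*I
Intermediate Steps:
g(V, r) = 0 (g(V, r) = √0 = 0)
U(Z, S) = -20 + S (U(Z, S) = (-15 + S) - 5 = -20 + S)
a = 3*I*√1039 (a = √((-20 + 221) - 9552) = √(201 - 9552) = √(-9351) = 3*I*√1039 ≈ 96.701*I)
3612/a = 3612/((3*I*√1039)) = 3612*(-I*√1039/3117) = -1204*I*√1039/1039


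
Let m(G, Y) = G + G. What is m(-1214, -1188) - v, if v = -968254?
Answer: 965826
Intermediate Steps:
m(G, Y) = 2*G
m(-1214, -1188) - v = 2*(-1214) - 1*(-968254) = -2428 + 968254 = 965826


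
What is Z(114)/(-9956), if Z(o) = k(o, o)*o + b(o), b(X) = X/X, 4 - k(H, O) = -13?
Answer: -1939/9956 ≈ -0.19476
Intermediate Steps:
k(H, O) = 17 (k(H, O) = 4 - 1*(-13) = 4 + 13 = 17)
b(X) = 1
Z(o) = 1 + 17*o (Z(o) = 17*o + 1 = 1 + 17*o)
Z(114)/(-9956) = (1 + 17*114)/(-9956) = (1 + 1938)*(-1/9956) = 1939*(-1/9956) = -1939/9956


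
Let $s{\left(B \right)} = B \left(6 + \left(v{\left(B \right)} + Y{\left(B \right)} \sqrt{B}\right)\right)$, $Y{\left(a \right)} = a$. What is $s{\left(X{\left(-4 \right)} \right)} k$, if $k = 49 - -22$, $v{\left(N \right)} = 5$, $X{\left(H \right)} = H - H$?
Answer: $0$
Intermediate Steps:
$X{\left(H \right)} = 0$
$k = 71$ ($k = 49 + 22 = 71$)
$s{\left(B \right)} = B \left(11 + B^{\frac{3}{2}}\right)$ ($s{\left(B \right)} = B \left(6 + \left(5 + B \sqrt{B}\right)\right) = B \left(6 + \left(5 + B^{\frac{3}{2}}\right)\right) = B \left(11 + B^{\frac{3}{2}}\right)$)
$s{\left(X{\left(-4 \right)} \right)} k = \left(0^{\frac{5}{2}} + 11 \cdot 0\right) 71 = \left(0 + 0\right) 71 = 0 \cdot 71 = 0$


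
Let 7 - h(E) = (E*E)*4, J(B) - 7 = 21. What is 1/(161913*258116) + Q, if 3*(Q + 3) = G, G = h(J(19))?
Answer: -43714783359767/41792335908 ≈ -1046.0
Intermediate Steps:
J(B) = 28 (J(B) = 7 + 21 = 28)
h(E) = 7 - 4*E**2 (h(E) = 7 - E*E*4 = 7 - E**2*4 = 7 - 4*E**2)
G = -3129 (G = 7 - 4*28**2 = 7 - 4*784 = 7 - 3136 = -3129)
Q = -1046 (Q = -3 + (1/3)*(-3129) = -3 - 1043 = -1046)
1/(161913*258116) + Q = 1/(161913*258116) - 1046 = (1/161913)*(1/258116) - 1046 = 1/41792335908 - 1046 = -43714783359767/41792335908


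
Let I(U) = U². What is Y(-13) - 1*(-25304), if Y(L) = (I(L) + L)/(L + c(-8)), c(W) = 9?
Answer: 25265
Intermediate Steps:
Y(L) = (L + L²)/(9 + L) (Y(L) = (L² + L)/(L + 9) = (L + L²)/(9 + L))
Y(-13) - 1*(-25304) = -13*(1 - 13)/(9 - 13) - 1*(-25304) = -13*(-12)/(-4) + 25304 = -13*(-¼)*(-12) + 25304 = -39 + 25304 = 25265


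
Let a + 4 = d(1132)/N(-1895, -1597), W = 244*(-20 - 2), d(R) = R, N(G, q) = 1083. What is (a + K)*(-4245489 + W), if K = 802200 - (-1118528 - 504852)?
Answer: -11166575998248580/1083 ≈ -1.0311e+13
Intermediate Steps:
K = 2425580 (K = 802200 - 1*(-1623380) = 802200 + 1623380 = 2425580)
W = -5368 (W = 244*(-22) = -5368)
a = -3200/1083 (a = -4 + 1132/1083 = -3200/1083 ≈ -2.9548)
(a + K)*(-4245489 + W) = (-3200/1083 + 2425580)*(-4245489 - 5368) = (2626899940/1083)*(-4250857) = -11166575998248580/1083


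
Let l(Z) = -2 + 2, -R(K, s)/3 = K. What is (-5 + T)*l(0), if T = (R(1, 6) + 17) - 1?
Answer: 0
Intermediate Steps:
R(K, s) = -3*K
l(Z) = 0
T = 13 (T = (-3*1 + 17) - 1 = (-3 + 17) - 1 = 14 - 1 = 13)
(-5 + T)*l(0) = (-5 + 13)*0 = 8*0 = 0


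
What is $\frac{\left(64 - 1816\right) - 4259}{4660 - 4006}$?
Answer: $- \frac{6011}{654} \approx -9.1911$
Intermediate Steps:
$\frac{\left(64 - 1816\right) - 4259}{4660 - 4006} = \frac{\left(64 - 1816\right) - 4259}{654} = \left(-1752 - 4259\right) \frac{1}{654} = \left(-6011\right) \frac{1}{654} = - \frac{6011}{654}$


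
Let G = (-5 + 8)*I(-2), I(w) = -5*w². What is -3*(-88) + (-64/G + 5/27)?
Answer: 35809/135 ≈ 265.25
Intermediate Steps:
G = -60 (G = (-5 + 8)*(-5*(-2)²) = 3*(-5*4) = 3*(-20) = -60)
-3*(-88) + (-64/G + 5/27) = -3*(-88) + (-64/(-60) + 5/27) = 264 + (-64*(-1/60) + 5*(1/27)) = 264 + (16/15 + 5/27) = 264 + 169/135 = 35809/135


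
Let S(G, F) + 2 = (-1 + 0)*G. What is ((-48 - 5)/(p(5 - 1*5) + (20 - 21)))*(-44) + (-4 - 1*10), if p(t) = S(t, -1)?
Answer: -2374/3 ≈ -791.33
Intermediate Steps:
S(G, F) = -2 - G (S(G, F) = -2 + (-1 + 0)*G = -2 - G)
p(t) = -2 - t
((-48 - 5)/(p(5 - 1*5) + (20 - 21)))*(-44) + (-4 - 1*10) = ((-48 - 5)/((-2 - (5 - 1*5)) + (20 - 21)))*(-44) + (-4 - 1*10) = -53/((-2 - (5 - 5)) - 1)*(-44) + (-4 - 10) = -53/((-2 - 1*0) - 1)*(-44) - 14 = -53/((-2 + 0) - 1)*(-44) - 14 = -53/(-2 - 1)*(-44) - 14 = -53/(-3)*(-44) - 14 = -53*(-⅓)*(-44) - 14 = (53/3)*(-44) - 14 = -2332/3 - 14 = -2374/3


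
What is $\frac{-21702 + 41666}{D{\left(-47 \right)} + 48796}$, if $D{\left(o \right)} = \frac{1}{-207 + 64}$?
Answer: $\frac{2854852}{6977827} \approx 0.40913$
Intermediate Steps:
$D{\left(o \right)} = - \frac{1}{143}$ ($D{\left(o \right)} = \frac{1}{-143} = - \frac{1}{143}$)
$\frac{-21702 + 41666}{D{\left(-47 \right)} + 48796} = \frac{-21702 + 41666}{- \frac{1}{143} + 48796} = \frac{19964}{\frac{6977827}{143}} = 19964 \cdot \frac{143}{6977827} = \frac{2854852}{6977827}$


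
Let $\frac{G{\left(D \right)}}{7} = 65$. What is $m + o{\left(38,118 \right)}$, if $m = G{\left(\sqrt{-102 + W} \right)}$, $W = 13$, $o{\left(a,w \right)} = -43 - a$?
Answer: $374$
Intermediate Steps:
$G{\left(D \right)} = 455$ ($G{\left(D \right)} = 7 \cdot 65 = 455$)
$m = 455$
$m + o{\left(38,118 \right)} = 455 - 81 = 374$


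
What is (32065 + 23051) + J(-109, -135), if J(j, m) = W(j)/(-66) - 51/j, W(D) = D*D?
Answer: 395212841/7194 ≈ 54936.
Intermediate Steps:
W(D) = D²
J(j, m) = -51/j - j²/66 (J(j, m) = j²/(-66) - 51/j = j²*(-1/66) - 51/j = -j²/66 - 51/j = -51/j - j²/66)
(32065 + 23051) + J(-109, -135) = (32065 + 23051) + (1/66)*(-3366 - 1*(-109)³)/(-109) = 55116 + (1/66)*(-1/109)*(-3366 - 1*(-1295029)) = 55116 + (1/66)*(-1/109)*(-3366 + 1295029) = 55116 + (1/66)*(-1/109)*1291663 = 55116 - 1291663/7194 = 395212841/7194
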